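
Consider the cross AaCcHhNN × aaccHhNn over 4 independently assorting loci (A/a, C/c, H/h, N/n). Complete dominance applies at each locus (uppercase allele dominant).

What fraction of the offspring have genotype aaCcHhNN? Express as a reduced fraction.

P(aaCcHhNN) = 1/16

AaCcHhNN gametes: ACHN×2, AChN×2, AcHN×2, AchN×2, aCHN×2, aChN×2, acHN×2, achN×2
aaccHhNn gametes: acHN×4, acHn×4, achN×4, achn×4
AaCcHhNN×aaccHhNn grid (16·16=256): AaCcHHNN=8 AaCcHHNn=8 AaCcHhNN=16 AaCcHhNn=16 AaCchhNN=8 AaCchhNn=8 AaccHHNN=8 AaccHHNn=8 AaccHhNN=16 AaccHhNn=16 AacchhNN=8 AacchhNn=8 aaCcHHNN=8 aaCcHHNn=8 aaCcHhNN=16 aaCcHhNn=16 aaCchhNN=8 aaCchhNn=8 aaccHHNN=8 aaccHHNn=8 aaccHhNN=16 aaccHhNn=16 aacchhNN=8 aacchhNn=8
aaCcHhNN hits 16/256; gcd=16; 16÷16/256÷16 = 1/16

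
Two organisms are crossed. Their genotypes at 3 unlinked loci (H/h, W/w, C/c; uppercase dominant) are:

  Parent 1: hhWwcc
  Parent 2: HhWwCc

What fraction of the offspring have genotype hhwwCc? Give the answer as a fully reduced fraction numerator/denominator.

P(hhwwCc) = 1/16

hhWwcc gametes: hWc×4, hwc×4
HhWwCc gametes: HWC×1, HWc×1, HwC×1, Hwc×1, hWC×1, hWc×1, hwC×1, hwc×1
hhWwcc×HhWwCc grid (8·8=64): HhWWCc=4 HhWWcc=4 HhWwCc=8 HhWwcc=8 HhwwCc=4 Hhwwcc=4 hhWWCc=4 hhWWcc=4 hhWwCc=8 hhWwcc=8 hhwwCc=4 hhwwcc=4
hhwwCc hits 4/64; gcd=4; 4÷4/64÷4 = 1/16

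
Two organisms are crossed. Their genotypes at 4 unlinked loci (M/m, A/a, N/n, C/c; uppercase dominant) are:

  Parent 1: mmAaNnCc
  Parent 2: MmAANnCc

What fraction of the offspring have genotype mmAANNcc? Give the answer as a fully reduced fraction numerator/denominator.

P(mmAANNcc) = 1/64

mmAaNnCc gametes: mANC×2, mANc×2, mAnC×2, mAnc×2, maNC×2, maNc×2, manC×2, manc×2
MmAANnCc gametes: MANC×2, MANc×2, MAnC×2, MAnc×2, mANC×2, mANc×2, mAnC×2, mAnc×2
mmAaNnCc×MmAANnCc grid (16·16=256): MmAANNCC=4 MmAANNCc=8 MmAANNcc=4 MmAANnCC=8 MmAANnCc=16 MmAANncc=8 MmAAnnCC=4 MmAAnnCc=8 MmAAnncc=4 MmAaNNCC=4 MmAaNNCc=8 MmAaNNcc=4 MmAaNnCC=8 MmAaNnCc=16 MmAaNncc=8 MmAannCC=4 MmAannCc=8 MmAanncc=4 mmAANNCC=4 mmAANNCc=8 mmAANNcc=4 mmAANnCC=8 mmAANnCc=16 mmAANncc=8 mmAAnnCC=4 mmAAnnCc=8 mmAAnncc=4 mmAaNNCC=4 mmAaNNCc=8 mmAaNNcc=4 mmAaNnCC=8 mmAaNnCc=16 mmAaNncc=8 mmAannCC=4 mmAannCc=8 mmAanncc=4
mmAANNcc hits 4/256; gcd=4; 4÷4/256÷4 = 1/64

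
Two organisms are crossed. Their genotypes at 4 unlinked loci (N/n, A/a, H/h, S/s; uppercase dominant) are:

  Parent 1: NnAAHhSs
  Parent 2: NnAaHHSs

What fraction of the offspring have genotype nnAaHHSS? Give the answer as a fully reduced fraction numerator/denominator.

P(nnAaHHSS) = 1/64

NnAAHhSs gametes: NAHS×2, NAHs×2, NAhS×2, NAhs×2, nAHS×2, nAHs×2, nAhS×2, nAhs×2
NnAaHHSs gametes: NAHS×2, NAHs×2, NaHS×2, NaHs×2, nAHS×2, nAHs×2, naHS×2, naHs×2
NnAAHhSs×NnAaHHSs grid (16·16=256): NNAAHHSS=4 NNAAHHSs=8 NNAAHHss=4 NNAAHhSS=4 NNAAHhSs=8 NNAAHhss=4 NNAaHHSS=4 NNAaHHSs=8 NNAaHHss=4 NNAaHhSS=4 NNAaHhSs=8 NNAaHhss=4 NnAAHHSS=8 NnAAHHSs=16 NnAAHHss=8 NnAAHhSS=8 NnAAHhSs=16 NnAAHhss=8 NnAaHHSS=8 NnAaHHSs=16 NnAaHHss=8 NnAaHhSS=8 NnAaHhSs=16 NnAaHhss=8 nnAAHHSS=4 nnAAHHSs=8 nnAAHHss=4 nnAAHhSS=4 nnAAHhSs=8 nnAAHhss=4 nnAaHHSS=4 nnAaHHSs=8 nnAaHHss=4 nnAaHhSS=4 nnAaHhSs=8 nnAaHhss=4
nnAaHHSS hits 4/256; gcd=4; 4÷4/256÷4 = 1/64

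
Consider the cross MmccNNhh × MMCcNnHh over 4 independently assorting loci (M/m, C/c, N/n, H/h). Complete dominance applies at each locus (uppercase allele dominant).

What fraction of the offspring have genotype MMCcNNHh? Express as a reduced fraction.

MmccNNhh gametes: McNh×8, mcNh×8
MMCcNnHh gametes: MCNH×2, MCNh×2, MCnH×2, MCnh×2, McNH×2, McNh×2, McnH×2, Mcnh×2
MmccNNhh×MMCcNnHh grid (16·16=256): MMCcNNHh=16 MMCcNNhh=16 MMCcNnHh=16 MMCcNnhh=16 MMccNNHh=16 MMccNNhh=16 MMccNnHh=16 MMccNnhh=16 MmCcNNHh=16 MmCcNNhh=16 MmCcNnHh=16 MmCcNnhh=16 MmccNNHh=16 MmccNNhh=16 MmccNnHh=16 MmccNnhh=16
MMCcNNHh hits 16/256; gcd=16; 16÷16/256÷16 = 1/16

P(MMCcNNHh) = 1/16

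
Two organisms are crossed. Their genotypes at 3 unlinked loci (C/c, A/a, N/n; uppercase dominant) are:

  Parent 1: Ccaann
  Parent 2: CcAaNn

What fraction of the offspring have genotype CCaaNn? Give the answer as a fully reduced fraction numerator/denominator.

P(CCaaNn) = 1/16

Ccaann gametes: Can×4, can×4
CcAaNn gametes: CAN×1, CAn×1, CaN×1, Can×1, cAN×1, cAn×1, caN×1, can×1
Ccaann×CcAaNn grid (8·8=64): CCAaNn=4 CCAann=4 CCaaNn=4 CCaann=4 CcAaNn=8 CcAann=8 CcaaNn=8 Ccaann=8 ccAaNn=4 ccAann=4 ccaaNn=4 ccaann=4
CCaaNn hits 4/64; gcd=4; 4÷4/64÷4 = 1/16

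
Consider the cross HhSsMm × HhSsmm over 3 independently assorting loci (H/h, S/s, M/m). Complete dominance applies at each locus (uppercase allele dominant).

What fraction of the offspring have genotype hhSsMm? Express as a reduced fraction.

P(hhSsMm) = 1/16

HhSsMm gametes: HSM×1, HSm×1, HsM×1, Hsm×1, hSM×1, hSm×1, hsM×1, hsm×1
HhSsmm gametes: HSm×2, Hsm×2, hSm×2, hsm×2
HhSsMm×HhSsmm grid (8·8=64): HHSSMm=2 HHSSmm=2 HHSsMm=4 HHSsmm=4 HHssMm=2 HHssmm=2 HhSSMm=4 HhSSmm=4 HhSsMm=8 HhSsmm=8 HhssMm=4 Hhssmm=4 hhSSMm=2 hhSSmm=2 hhSsMm=4 hhSsmm=4 hhssMm=2 hhssmm=2
hhSsMm hits 4/64; gcd=4; 4÷4/64÷4 = 1/16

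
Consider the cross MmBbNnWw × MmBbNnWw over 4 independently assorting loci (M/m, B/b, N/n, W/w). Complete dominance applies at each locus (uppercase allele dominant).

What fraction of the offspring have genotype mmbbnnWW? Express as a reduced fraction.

MmBbNnWw gametes: MBNW×1, MBNw×1, MBnW×1, MBnw×1, MbNW×1, MbNw×1, MbnW×1, Mbnw×1, mBNW×1, mBNw×1, mBnW×1, mBnw×1, mbNW×1, mbNw×1, mbnW×1, mbnw×1
MmBbNnWw gametes: MBNW×1, MBNw×1, MBnW×1, MBnw×1, MbNW×1, MbNw×1, MbnW×1, Mbnw×1, mBNW×1, mBNw×1, mBnW×1, mBnw×1, mbNW×1, mbNw×1, mbnW×1, mbnw×1
MmBbNnWw×MmBbNnWw grid (16·16=256): MMBBNNWW=1 MMBBNNWw=2 MMBBNNww=1 MMBBNnWW=2 MMBBNnWw=4 MMBBNnww=2 MMBBnnWW=1 MMBBnnWw=2 MMBBnnww=1 MMBbNNWW=2 MMBbNNWw=4 MMBbNNww=2 MMBbNnWW=4 MMBbNnWw=8 MMBbNnww=4 MMBbnnWW=2 MMBbnnWw=4 MMBbnnww=2 MMbbNNWW=1 MMbbNNWw=2 MMbbNNww=1 MMbbNnWW=2 MMbbNnWw=4 MMbbNnww=2 MMbbnnWW=1 MMbbnnWw=2 MMbbnnww=1 MmBBNNWW=2 MmBBNNWw=4 MmBBNNww=2 MmBBNnWW=4 MmBBNnWw=8 MmBBNnww=4 MmBBnnWW=2 MmBBnnWw=4 MmBBnnww=2 MmBbNNWW=4 MmBbNNWw=8 MmBbNNww=4 MmBbNnWW=8 MmBbNnWw=16 MmBbNnww=8 MmBbnnWW=4 MmBbnnWw=8 MmBbnnww=4 MmbbNNWW=2 MmbbNNWw=4 MmbbNNww=2 MmbbNnWW=4 MmbbNnWw=8 MmbbNnww=4 MmbbnnWW=2 MmbbnnWw=4 Mmbbnnww=2 mmBBNNWW=1 mmBBNNWw=2 mmBBNNww=1 mmBBNnWW=2 mmBBNnWw=4 mmBBNnww=2 mmBBnnWW=1 mmBBnnWw=2 mmBBnnww=1 mmBbNNWW=2 mmBbNNWw=4 mmBbNNww=2 mmBbNnWW=4 mmBbNnWw=8 mmBbNnww=4 mmBbnnWW=2 mmBbnnWw=4 mmBbnnww=2 mmbbNNWW=1 mmbbNNWw=2 mmbbNNww=1 mmbbNnWW=2 mmbbNnWw=4 mmbbNnww=2 mmbbnnWW=1 mmbbnnWw=2 mmbbnnww=1
mmbbnnWW hits 1/256; gcd=1; 1÷1/256÷1 = 1/256

P(mmbbnnWW) = 1/256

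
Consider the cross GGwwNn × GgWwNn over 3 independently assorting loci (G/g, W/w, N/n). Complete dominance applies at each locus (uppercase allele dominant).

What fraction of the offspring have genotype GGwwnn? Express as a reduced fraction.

GGwwNn gametes: GwN×4, Gwn×4
GgWwNn gametes: GWN×1, GWn×1, GwN×1, Gwn×1, gWN×1, gWn×1, gwN×1, gwn×1
GGwwNn×GgWwNn grid (8·8=64): GGWwNN=4 GGWwNn=8 GGWwnn=4 GGwwNN=4 GGwwNn=8 GGwwnn=4 GgWwNN=4 GgWwNn=8 GgWwnn=4 GgwwNN=4 GgwwNn=8 Ggwwnn=4
GGwwnn hits 4/64; gcd=4; 4÷4/64÷4 = 1/16

P(GGwwnn) = 1/16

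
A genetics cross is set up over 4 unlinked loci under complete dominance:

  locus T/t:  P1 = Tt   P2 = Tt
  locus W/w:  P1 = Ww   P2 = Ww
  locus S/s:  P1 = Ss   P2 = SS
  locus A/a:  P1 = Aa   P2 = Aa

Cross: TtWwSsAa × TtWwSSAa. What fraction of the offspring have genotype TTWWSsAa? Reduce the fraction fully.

TtWwSsAa gametes: TWSA×1, TWSa×1, TWsA×1, TWsa×1, TwSA×1, TwSa×1, TwsA×1, Twsa×1, tWSA×1, tWSa×1, tWsA×1, tWsa×1, twSA×1, twSa×1, twsA×1, twsa×1
TtWwSSAa gametes: TWSA×2, TWSa×2, TwSA×2, TwSa×2, tWSA×2, tWSa×2, twSA×2, twSa×2
TtWwSsAa×TtWwSSAa grid (16·16=256): TTWWSSAA=2 TTWWSSAa=4 TTWWSSaa=2 TTWWSsAA=2 TTWWSsAa=4 TTWWSsaa=2 TTWwSSAA=4 TTWwSSAa=8 TTWwSSaa=4 TTWwSsAA=4 TTWwSsAa=8 TTWwSsaa=4 TTwwSSAA=2 TTwwSSAa=4 TTwwSSaa=2 TTwwSsAA=2 TTwwSsAa=4 TTwwSsaa=2 TtWWSSAA=4 TtWWSSAa=8 TtWWSSaa=4 TtWWSsAA=4 TtWWSsAa=8 TtWWSsaa=4 TtWwSSAA=8 TtWwSSAa=16 TtWwSSaa=8 TtWwSsAA=8 TtWwSsAa=16 TtWwSsaa=8 TtwwSSAA=4 TtwwSSAa=8 TtwwSSaa=4 TtwwSsAA=4 TtwwSsAa=8 TtwwSsaa=4 ttWWSSAA=2 ttWWSSAa=4 ttWWSSaa=2 ttWWSsAA=2 ttWWSsAa=4 ttWWSsaa=2 ttWwSSAA=4 ttWwSSAa=8 ttWwSSaa=4 ttWwSsAA=4 ttWwSsAa=8 ttWwSsaa=4 ttwwSSAA=2 ttwwSSAa=4 ttwwSSaa=2 ttwwSsAA=2 ttwwSsAa=4 ttwwSsaa=2
TTWWSsAa hits 4/256; gcd=4; 4÷4/256÷4 = 1/64

P(TTWWSsAa) = 1/64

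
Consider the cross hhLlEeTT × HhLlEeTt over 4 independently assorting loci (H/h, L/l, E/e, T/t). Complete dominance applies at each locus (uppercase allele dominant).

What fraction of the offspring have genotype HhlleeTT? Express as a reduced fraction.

hhLlEeTT gametes: hLET×4, hLeT×4, hlET×4, hleT×4
HhLlEeTt gametes: HLET×1, HLEt×1, HLeT×1, HLet×1, HlET×1, HlEt×1, HleT×1, Hlet×1, hLET×1, hLEt×1, hLeT×1, hLet×1, hlET×1, hlEt×1, hleT×1, hlet×1
hhLlEeTT×HhLlEeTt grid (16·16=256): HhLLEETT=4 HhLLEETt=4 HhLLEeTT=8 HhLLEeTt=8 HhLLeeTT=4 HhLLeeTt=4 HhLlEETT=8 HhLlEETt=8 HhLlEeTT=16 HhLlEeTt=16 HhLleeTT=8 HhLleeTt=8 HhllEETT=4 HhllEETt=4 HhllEeTT=8 HhllEeTt=8 HhlleeTT=4 HhlleeTt=4 hhLLEETT=4 hhLLEETt=4 hhLLEeTT=8 hhLLEeTt=8 hhLLeeTT=4 hhLLeeTt=4 hhLlEETT=8 hhLlEETt=8 hhLlEeTT=16 hhLlEeTt=16 hhLleeTT=8 hhLleeTt=8 hhllEETT=4 hhllEETt=4 hhllEeTT=8 hhllEeTt=8 hhlleeTT=4 hhlleeTt=4
HhlleeTT hits 4/256; gcd=4; 4÷4/256÷4 = 1/64

P(HhlleeTT) = 1/64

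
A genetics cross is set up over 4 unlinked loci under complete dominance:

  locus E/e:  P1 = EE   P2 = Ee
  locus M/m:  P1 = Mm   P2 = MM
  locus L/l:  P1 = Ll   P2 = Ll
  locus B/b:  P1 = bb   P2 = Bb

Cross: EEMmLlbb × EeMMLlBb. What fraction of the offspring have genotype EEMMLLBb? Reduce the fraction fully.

EEMmLlbb gametes: EMLb×4, EMlb×4, EmLb×4, Emlb×4
EeMMLlBb gametes: EMLB×2, EMLb×2, EMlB×2, EMlb×2, eMLB×2, eMLb×2, eMlB×2, eMlb×2
EEMmLlbb×EeMMLlBb grid (16·16=256): EEMMLLBb=8 EEMMLLbb=8 EEMMLlBb=16 EEMMLlbb=16 EEMMllBb=8 EEMMllbb=8 EEMmLLBb=8 EEMmLLbb=8 EEMmLlBb=16 EEMmLlbb=16 EEMmllBb=8 EEMmllbb=8 EeMMLLBb=8 EeMMLLbb=8 EeMMLlBb=16 EeMMLlbb=16 EeMMllBb=8 EeMMllbb=8 EeMmLLBb=8 EeMmLLbb=8 EeMmLlBb=16 EeMmLlbb=16 EeMmllBb=8 EeMmllbb=8
EEMMLLBb hits 8/256; gcd=8; 8÷8/256÷8 = 1/32

P(EEMMLLBb) = 1/32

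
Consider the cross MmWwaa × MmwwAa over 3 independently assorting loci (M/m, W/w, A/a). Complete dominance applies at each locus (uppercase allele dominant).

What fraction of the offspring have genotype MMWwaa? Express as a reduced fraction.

P(MMWwaa) = 1/16

MmWwaa gametes: MWa×2, Mwa×2, mWa×2, mwa×2
MmwwAa gametes: MwA×2, Mwa×2, mwA×2, mwa×2
MmWwaa×MmwwAa grid (8·8=64): MMWwAa=4 MMWwaa=4 MMwwAa=4 MMwwaa=4 MmWwAa=8 MmWwaa=8 MmwwAa=8 Mmwwaa=8 mmWwAa=4 mmWwaa=4 mmwwAa=4 mmwwaa=4
MMWwaa hits 4/64; gcd=4; 4÷4/64÷4 = 1/16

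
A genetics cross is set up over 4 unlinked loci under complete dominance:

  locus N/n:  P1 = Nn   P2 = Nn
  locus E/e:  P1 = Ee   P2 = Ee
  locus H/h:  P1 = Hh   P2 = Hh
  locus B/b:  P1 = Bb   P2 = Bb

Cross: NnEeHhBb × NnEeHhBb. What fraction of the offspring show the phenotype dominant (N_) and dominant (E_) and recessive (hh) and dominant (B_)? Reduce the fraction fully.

P(N_ E_ hh B_) = 27/256

NnEeHhBb gametes: NEHB×1, NEHb×1, NEhB×1, NEhb×1, NeHB×1, NeHb×1, NehB×1, Nehb×1, nEHB×1, nEHb×1, nEhB×1, nEhb×1, neHB×1, neHb×1, nehB×1, nehb×1
NnEeHhBb gametes: NEHB×1, NEHb×1, NEhB×1, NEhb×1, NeHB×1, NeHb×1, NehB×1, Nehb×1, nEHB×1, nEHb×1, nEhB×1, nEhb×1, neHB×1, neHb×1, nehB×1, nehb×1
NnEeHhBb×NnEeHhBb grid (16·16=256): NNEEHHBB=1 NNEEHHBb=2 NNEEHHbb=1 NNEEHhBB=2 NNEEHhBb=4 NNEEHhbb=2 NNEEhhBB=1 NNEEhhBb=2 NNEEhhbb=1 NNEeHHBB=2 NNEeHHBb=4 NNEeHHbb=2 NNEeHhBB=4 NNEeHhBb=8 NNEeHhbb=4 NNEehhBB=2 NNEehhBb=4 NNEehhbb=2 NNeeHHBB=1 NNeeHHBb=2 NNeeHHbb=1 NNeeHhBB=2 NNeeHhBb=4 NNeeHhbb=2 NNeehhBB=1 NNeehhBb=2 NNeehhbb=1 NnEEHHBB=2 NnEEHHBb=4 NnEEHHbb=2 NnEEHhBB=4 NnEEHhBb=8 NnEEHhbb=4 NnEEhhBB=2 NnEEhhBb=4 NnEEhhbb=2 NnEeHHBB=4 NnEeHHBb=8 NnEeHHbb=4 NnEeHhBB=8 NnEeHhBb=16 NnEeHhbb=8 NnEehhBB=4 NnEehhBb=8 NnEehhbb=4 NneeHHBB=2 NneeHHBb=4 NneeHHbb=2 NneeHhBB=4 NneeHhBb=8 NneeHhbb=4 NneehhBB=2 NneehhBb=4 Nneehhbb=2 nnEEHHBB=1 nnEEHHBb=2 nnEEHHbb=1 nnEEHhBB=2 nnEEHhBb=4 nnEEHhbb=2 nnEEhhBB=1 nnEEhhBb=2 nnEEhhbb=1 nnEeHHBB=2 nnEeHHBb=4 nnEeHHbb=2 nnEeHhBB=4 nnEeHhBb=8 nnEeHhbb=4 nnEehhBB=2 nnEehhBb=4 nnEehhbb=2 nneeHHBB=1 nneeHHBb=2 nneeHHbb=1 nneeHhBB=2 nneeHhBb=4 nneeHhbb=2 nneehhBB=1 nneehhBb=2 nneehhbb=1
N_ E_ hh B_ hits 27/256; gcd=1; 27÷1/256÷1 = 27/256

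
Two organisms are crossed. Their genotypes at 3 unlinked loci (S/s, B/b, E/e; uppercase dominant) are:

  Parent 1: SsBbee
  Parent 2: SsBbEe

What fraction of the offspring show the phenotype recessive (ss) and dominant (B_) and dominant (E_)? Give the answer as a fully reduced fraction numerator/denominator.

P(ss B_ E_) = 3/32

SsBbee gametes: SBe×2, Sbe×2, sBe×2, sbe×2
SsBbEe gametes: SBE×1, SBe×1, SbE×1, Sbe×1, sBE×1, sBe×1, sbE×1, sbe×1
SsBbee×SsBbEe grid (8·8=64): SSBBEe=2 SSBBee=2 SSBbEe=4 SSBbee=4 SSbbEe=2 SSbbee=2 SsBBEe=4 SsBBee=4 SsBbEe=8 SsBbee=8 SsbbEe=4 Ssbbee=4 ssBBEe=2 ssBBee=2 ssBbEe=4 ssBbee=4 ssbbEe=2 ssbbee=2
ss B_ E_ hits 6/64; gcd=2; 6÷2/64÷2 = 3/32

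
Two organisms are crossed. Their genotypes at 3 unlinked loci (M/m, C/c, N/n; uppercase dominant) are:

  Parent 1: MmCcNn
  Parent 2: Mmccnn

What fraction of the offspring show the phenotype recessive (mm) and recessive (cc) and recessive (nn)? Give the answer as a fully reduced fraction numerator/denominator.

P(mm cc nn) = 1/16

MmCcNn gametes: MCN×1, MCn×1, McN×1, Mcn×1, mCN×1, mCn×1, mcN×1, mcn×1
Mmccnn gametes: Mcn×4, mcn×4
MmCcNn×Mmccnn grid (8·8=64): MMCcNn=4 MMCcnn=4 MMccNn=4 MMccnn=4 MmCcNn=8 MmCcnn=8 MmccNn=8 Mmccnn=8 mmCcNn=4 mmCcnn=4 mmccNn=4 mmccnn=4
mm cc nn hits 4/64; gcd=4; 4÷4/64÷4 = 1/16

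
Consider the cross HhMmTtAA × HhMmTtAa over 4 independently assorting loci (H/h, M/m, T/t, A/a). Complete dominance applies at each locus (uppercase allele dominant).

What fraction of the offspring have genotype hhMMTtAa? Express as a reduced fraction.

HhMmTtAA gametes: HMTA×2, HMtA×2, HmTA×2, HmtA×2, hMTA×2, hMtA×2, hmTA×2, hmtA×2
HhMmTtAa gametes: HMTA×1, HMTa×1, HMtA×1, HMta×1, HmTA×1, HmTa×1, HmtA×1, Hmta×1, hMTA×1, hMTa×1, hMtA×1, hMta×1, hmTA×1, hmTa×1, hmtA×1, hmta×1
HhMmTtAA×HhMmTtAa grid (16·16=256): HHMMTTAA=2 HHMMTTAa=2 HHMMTtAA=4 HHMMTtAa=4 HHMMttAA=2 HHMMttAa=2 HHMmTTAA=4 HHMmTTAa=4 HHMmTtAA=8 HHMmTtAa=8 HHMmttAA=4 HHMmttAa=4 HHmmTTAA=2 HHmmTTAa=2 HHmmTtAA=4 HHmmTtAa=4 HHmmttAA=2 HHmmttAa=2 HhMMTTAA=4 HhMMTTAa=4 HhMMTtAA=8 HhMMTtAa=8 HhMMttAA=4 HhMMttAa=4 HhMmTTAA=8 HhMmTTAa=8 HhMmTtAA=16 HhMmTtAa=16 HhMmttAA=8 HhMmttAa=8 HhmmTTAA=4 HhmmTTAa=4 HhmmTtAA=8 HhmmTtAa=8 HhmmttAA=4 HhmmttAa=4 hhMMTTAA=2 hhMMTTAa=2 hhMMTtAA=4 hhMMTtAa=4 hhMMttAA=2 hhMMttAa=2 hhMmTTAA=4 hhMmTTAa=4 hhMmTtAA=8 hhMmTtAa=8 hhMmttAA=4 hhMmttAa=4 hhmmTTAA=2 hhmmTTAa=2 hhmmTtAA=4 hhmmTtAa=4 hhmmttAA=2 hhmmttAa=2
hhMMTtAa hits 4/256; gcd=4; 4÷4/256÷4 = 1/64

P(hhMMTtAa) = 1/64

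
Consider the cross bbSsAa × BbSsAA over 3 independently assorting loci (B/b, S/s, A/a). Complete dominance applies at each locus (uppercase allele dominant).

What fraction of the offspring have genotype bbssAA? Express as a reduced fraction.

bbSsAa gametes: bSA×2, bSa×2, bsA×2, bsa×2
BbSsAA gametes: BSA×2, BsA×2, bSA×2, bsA×2
bbSsAa×BbSsAA grid (8·8=64): BbSSAA=4 BbSSAa=4 BbSsAA=8 BbSsAa=8 BbssAA=4 BbssAa=4 bbSSAA=4 bbSSAa=4 bbSsAA=8 bbSsAa=8 bbssAA=4 bbssAa=4
bbssAA hits 4/64; gcd=4; 4÷4/64÷4 = 1/16

P(bbssAA) = 1/16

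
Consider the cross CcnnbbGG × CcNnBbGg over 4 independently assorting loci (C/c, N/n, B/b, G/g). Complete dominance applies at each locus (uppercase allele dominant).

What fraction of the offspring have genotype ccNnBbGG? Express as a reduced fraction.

P(ccNnBbGG) = 1/32

CcnnbbGG gametes: CnbG×8, cnbG×8
CcNnBbGg gametes: CNBG×1, CNBg×1, CNbG×1, CNbg×1, CnBG×1, CnBg×1, CnbG×1, Cnbg×1, cNBG×1, cNBg×1, cNbG×1, cNbg×1, cnBG×1, cnBg×1, cnbG×1, cnbg×1
CcnnbbGG×CcNnBbGg grid (16·16=256): CCNnBbGG=8 CCNnBbGg=8 CCNnbbGG=8 CCNnbbGg=8 CCnnBbGG=8 CCnnBbGg=8 CCnnbbGG=8 CCnnbbGg=8 CcNnBbGG=16 CcNnBbGg=16 CcNnbbGG=16 CcNnbbGg=16 CcnnBbGG=16 CcnnBbGg=16 CcnnbbGG=16 CcnnbbGg=16 ccNnBbGG=8 ccNnBbGg=8 ccNnbbGG=8 ccNnbbGg=8 ccnnBbGG=8 ccnnBbGg=8 ccnnbbGG=8 ccnnbbGg=8
ccNnBbGG hits 8/256; gcd=8; 8÷8/256÷8 = 1/32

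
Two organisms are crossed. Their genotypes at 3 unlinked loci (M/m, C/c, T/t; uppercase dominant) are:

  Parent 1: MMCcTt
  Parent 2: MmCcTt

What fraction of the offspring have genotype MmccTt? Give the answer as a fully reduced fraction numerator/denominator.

MMCcTt gametes: MCT×2, MCt×2, McT×2, Mct×2
MmCcTt gametes: MCT×1, MCt×1, McT×1, Mct×1, mCT×1, mCt×1, mcT×1, mct×1
MMCcTt×MmCcTt grid (8·8=64): MMCCTT=2 MMCCTt=4 MMCCtt=2 MMCcTT=4 MMCcTt=8 MMCctt=4 MMccTT=2 MMccTt=4 MMcctt=2 MmCCTT=2 MmCCTt=4 MmCCtt=2 MmCcTT=4 MmCcTt=8 MmCctt=4 MmccTT=2 MmccTt=4 Mmcctt=2
MmccTt hits 4/64; gcd=4; 4÷4/64÷4 = 1/16

P(MmccTt) = 1/16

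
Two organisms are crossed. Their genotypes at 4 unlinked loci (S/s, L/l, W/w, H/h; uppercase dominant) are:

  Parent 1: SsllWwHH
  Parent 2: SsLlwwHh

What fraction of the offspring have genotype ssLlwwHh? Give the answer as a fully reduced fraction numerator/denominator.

P(ssLlwwHh) = 1/32

SsllWwHH gametes: SlWH×4, SlwH×4, slWH×4, slwH×4
SsLlwwHh gametes: SLwH×2, SLwh×2, SlwH×2, Slwh×2, sLwH×2, sLwh×2, slwH×2, slwh×2
SsllWwHH×SsLlwwHh grid (16·16=256): SSLlWwHH=8 SSLlWwHh=8 SSLlwwHH=8 SSLlwwHh=8 SSllWwHH=8 SSllWwHh=8 SSllwwHH=8 SSllwwHh=8 SsLlWwHH=16 SsLlWwHh=16 SsLlwwHH=16 SsLlwwHh=16 SsllWwHH=16 SsllWwHh=16 SsllwwHH=16 SsllwwHh=16 ssLlWwHH=8 ssLlWwHh=8 ssLlwwHH=8 ssLlwwHh=8 ssllWwHH=8 ssllWwHh=8 ssllwwHH=8 ssllwwHh=8
ssLlwwHh hits 8/256; gcd=8; 8÷8/256÷8 = 1/32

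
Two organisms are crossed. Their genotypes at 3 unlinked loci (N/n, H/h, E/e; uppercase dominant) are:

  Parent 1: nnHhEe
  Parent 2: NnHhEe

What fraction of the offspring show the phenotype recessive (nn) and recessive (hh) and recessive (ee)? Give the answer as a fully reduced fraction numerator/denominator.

P(nn hh ee) = 1/32

nnHhEe gametes: nHE×2, nHe×2, nhE×2, nhe×2
NnHhEe gametes: NHE×1, NHe×1, NhE×1, Nhe×1, nHE×1, nHe×1, nhE×1, nhe×1
nnHhEe×NnHhEe grid (8·8=64): NnHHEE=2 NnHHEe=4 NnHHee=2 NnHhEE=4 NnHhEe=8 NnHhee=4 NnhhEE=2 NnhhEe=4 Nnhhee=2 nnHHEE=2 nnHHEe=4 nnHHee=2 nnHhEE=4 nnHhEe=8 nnHhee=4 nnhhEE=2 nnhhEe=4 nnhhee=2
nn hh ee hits 2/64; gcd=2; 2÷2/64÷2 = 1/32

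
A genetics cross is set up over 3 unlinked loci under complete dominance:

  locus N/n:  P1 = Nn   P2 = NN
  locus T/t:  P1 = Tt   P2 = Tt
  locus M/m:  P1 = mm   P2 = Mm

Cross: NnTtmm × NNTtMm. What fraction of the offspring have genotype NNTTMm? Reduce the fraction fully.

NnTtmm gametes: NTm×2, Ntm×2, nTm×2, ntm×2
NNTtMm gametes: NTM×2, NTm×2, NtM×2, Ntm×2
NnTtmm×NNTtMm grid (8·8=64): NNTTMm=4 NNTTmm=4 NNTtMm=8 NNTtmm=8 NNttMm=4 NNttmm=4 NnTTMm=4 NnTTmm=4 NnTtMm=8 NnTtmm=8 NnttMm=4 Nnttmm=4
NNTTMm hits 4/64; gcd=4; 4÷4/64÷4 = 1/16

P(NNTTMm) = 1/16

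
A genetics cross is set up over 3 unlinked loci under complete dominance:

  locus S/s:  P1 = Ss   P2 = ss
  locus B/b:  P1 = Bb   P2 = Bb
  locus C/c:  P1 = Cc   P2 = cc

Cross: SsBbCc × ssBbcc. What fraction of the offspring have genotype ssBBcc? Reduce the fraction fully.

SsBbCc gametes: SBC×1, SBc×1, SbC×1, Sbc×1, sBC×1, sBc×1, sbC×1, sbc×1
ssBbcc gametes: sBc×4, sbc×4
SsBbCc×ssBbcc grid (8·8=64): SsBBCc=4 SsBBcc=4 SsBbCc=8 SsBbcc=8 SsbbCc=4 Ssbbcc=4 ssBBCc=4 ssBBcc=4 ssBbCc=8 ssBbcc=8 ssbbCc=4 ssbbcc=4
ssBBcc hits 4/64; gcd=4; 4÷4/64÷4 = 1/16

P(ssBBcc) = 1/16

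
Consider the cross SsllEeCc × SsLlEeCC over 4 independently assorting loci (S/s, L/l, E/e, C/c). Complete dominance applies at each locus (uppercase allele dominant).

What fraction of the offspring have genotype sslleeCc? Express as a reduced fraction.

P(sslleeCc) = 1/64

SsllEeCc gametes: SlEC×2, SlEc×2, SleC×2, Slec×2, slEC×2, slEc×2, sleC×2, slec×2
SsLlEeCC gametes: SLEC×2, SLeC×2, SlEC×2, SleC×2, sLEC×2, sLeC×2, slEC×2, sleC×2
SsllEeCc×SsLlEeCC grid (16·16=256): SSLlEECC=4 SSLlEECc=4 SSLlEeCC=8 SSLlEeCc=8 SSLleeCC=4 SSLleeCc=4 SSllEECC=4 SSllEECc=4 SSllEeCC=8 SSllEeCc=8 SSlleeCC=4 SSlleeCc=4 SsLlEECC=8 SsLlEECc=8 SsLlEeCC=16 SsLlEeCc=16 SsLleeCC=8 SsLleeCc=8 SsllEECC=8 SsllEECc=8 SsllEeCC=16 SsllEeCc=16 SslleeCC=8 SslleeCc=8 ssLlEECC=4 ssLlEECc=4 ssLlEeCC=8 ssLlEeCc=8 ssLleeCC=4 ssLleeCc=4 ssllEECC=4 ssllEECc=4 ssllEeCC=8 ssllEeCc=8 sslleeCC=4 sslleeCc=4
sslleeCc hits 4/256; gcd=4; 4÷4/256÷4 = 1/64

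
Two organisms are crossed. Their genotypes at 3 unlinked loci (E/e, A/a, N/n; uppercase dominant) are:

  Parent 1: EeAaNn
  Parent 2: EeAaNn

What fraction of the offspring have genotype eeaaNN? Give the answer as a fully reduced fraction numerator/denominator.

P(eeaaNN) = 1/64

EeAaNn gametes: EAN×1, EAn×1, EaN×1, Ean×1, eAN×1, eAn×1, eaN×1, ean×1
EeAaNn gametes: EAN×1, EAn×1, EaN×1, Ean×1, eAN×1, eAn×1, eaN×1, ean×1
EeAaNn×EeAaNn grid (8·8=64): EEAANN=1 EEAANn=2 EEAAnn=1 EEAaNN=2 EEAaNn=4 EEAann=2 EEaaNN=1 EEaaNn=2 EEaann=1 EeAANN=2 EeAANn=4 EeAAnn=2 EeAaNN=4 EeAaNn=8 EeAann=4 EeaaNN=2 EeaaNn=4 Eeaann=2 eeAANN=1 eeAANn=2 eeAAnn=1 eeAaNN=2 eeAaNn=4 eeAann=2 eeaaNN=1 eeaaNn=2 eeaann=1
eeaaNN hits 1/64; gcd=1; 1÷1/64÷1 = 1/64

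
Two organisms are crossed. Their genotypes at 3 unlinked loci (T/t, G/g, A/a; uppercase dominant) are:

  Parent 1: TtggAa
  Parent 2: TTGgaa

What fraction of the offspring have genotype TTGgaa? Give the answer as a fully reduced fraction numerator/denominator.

TtggAa gametes: TgA×2, Tga×2, tgA×2, tga×2
TTGgaa gametes: TGa×4, Tga×4
TtggAa×TTGgaa grid (8·8=64): TTGgAa=8 TTGgaa=8 TTggAa=8 TTggaa=8 TtGgAa=8 TtGgaa=8 TtggAa=8 Ttggaa=8
TTGgaa hits 8/64; gcd=8; 8÷8/64÷8 = 1/8

P(TTGgaa) = 1/8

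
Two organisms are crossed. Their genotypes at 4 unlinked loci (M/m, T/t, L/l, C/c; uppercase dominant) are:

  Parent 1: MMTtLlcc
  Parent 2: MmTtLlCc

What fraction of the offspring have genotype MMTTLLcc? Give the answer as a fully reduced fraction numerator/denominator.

P(MMTTLLcc) = 1/64

MMTtLlcc gametes: MTLc×4, MTlc×4, MtLc×4, Mtlc×4
MmTtLlCc gametes: MTLC×1, MTLc×1, MTlC×1, MTlc×1, MtLC×1, MtLc×1, MtlC×1, Mtlc×1, mTLC×1, mTLc×1, mTlC×1, mTlc×1, mtLC×1, mtLc×1, mtlC×1, mtlc×1
MMTtLlcc×MmTtLlCc grid (16·16=256): MMTTLLCc=4 MMTTLLcc=4 MMTTLlCc=8 MMTTLlcc=8 MMTTllCc=4 MMTTllcc=4 MMTtLLCc=8 MMTtLLcc=8 MMTtLlCc=16 MMTtLlcc=16 MMTtllCc=8 MMTtllcc=8 MMttLLCc=4 MMttLLcc=4 MMttLlCc=8 MMttLlcc=8 MMttllCc=4 MMttllcc=4 MmTTLLCc=4 MmTTLLcc=4 MmTTLlCc=8 MmTTLlcc=8 MmTTllCc=4 MmTTllcc=4 MmTtLLCc=8 MmTtLLcc=8 MmTtLlCc=16 MmTtLlcc=16 MmTtllCc=8 MmTtllcc=8 MmttLLCc=4 MmttLLcc=4 MmttLlCc=8 MmttLlcc=8 MmttllCc=4 Mmttllcc=4
MMTTLLcc hits 4/256; gcd=4; 4÷4/256÷4 = 1/64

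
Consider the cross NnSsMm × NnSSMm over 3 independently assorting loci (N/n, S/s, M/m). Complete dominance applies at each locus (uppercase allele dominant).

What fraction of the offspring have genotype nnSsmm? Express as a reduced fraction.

NnSsMm gametes: NSM×1, NSm×1, NsM×1, Nsm×1, nSM×1, nSm×1, nsM×1, nsm×1
NnSSMm gametes: NSM×2, NSm×2, nSM×2, nSm×2
NnSsMm×NnSSMm grid (8·8=64): NNSSMM=2 NNSSMm=4 NNSSmm=2 NNSsMM=2 NNSsMm=4 NNSsmm=2 NnSSMM=4 NnSSMm=8 NnSSmm=4 NnSsMM=4 NnSsMm=8 NnSsmm=4 nnSSMM=2 nnSSMm=4 nnSSmm=2 nnSsMM=2 nnSsMm=4 nnSsmm=2
nnSsmm hits 2/64; gcd=2; 2÷2/64÷2 = 1/32

P(nnSsmm) = 1/32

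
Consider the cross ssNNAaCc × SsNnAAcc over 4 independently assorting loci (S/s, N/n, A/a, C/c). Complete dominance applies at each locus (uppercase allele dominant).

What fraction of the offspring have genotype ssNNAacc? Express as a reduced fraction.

P(ssNNAacc) = 1/16

ssNNAaCc gametes: sNAC×4, sNAc×4, sNaC×4, sNac×4
SsNnAAcc gametes: SNAc×4, SnAc×4, sNAc×4, snAc×4
ssNNAaCc×SsNnAAcc grid (16·16=256): SsNNAACc=16 SsNNAAcc=16 SsNNAaCc=16 SsNNAacc=16 SsNnAACc=16 SsNnAAcc=16 SsNnAaCc=16 SsNnAacc=16 ssNNAACc=16 ssNNAAcc=16 ssNNAaCc=16 ssNNAacc=16 ssNnAACc=16 ssNnAAcc=16 ssNnAaCc=16 ssNnAacc=16
ssNNAacc hits 16/256; gcd=16; 16÷16/256÷16 = 1/16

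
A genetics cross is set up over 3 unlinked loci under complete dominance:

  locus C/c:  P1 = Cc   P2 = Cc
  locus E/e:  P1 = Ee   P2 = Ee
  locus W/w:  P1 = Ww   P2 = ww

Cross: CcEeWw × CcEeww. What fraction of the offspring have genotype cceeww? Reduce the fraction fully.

CcEeWw gametes: CEW×1, CEw×1, CeW×1, Cew×1, cEW×1, cEw×1, ceW×1, cew×1
CcEeww gametes: CEw×2, Cew×2, cEw×2, cew×2
CcEeWw×CcEeww grid (8·8=64): CCEEWw=2 CCEEww=2 CCEeWw=4 CCEeww=4 CCeeWw=2 CCeeww=2 CcEEWw=4 CcEEww=4 CcEeWw=8 CcEeww=8 CceeWw=4 Cceeww=4 ccEEWw=2 ccEEww=2 ccEeWw=4 ccEeww=4 cceeWw=2 cceeww=2
cceeww hits 2/64; gcd=2; 2÷2/64÷2 = 1/32

P(cceeww) = 1/32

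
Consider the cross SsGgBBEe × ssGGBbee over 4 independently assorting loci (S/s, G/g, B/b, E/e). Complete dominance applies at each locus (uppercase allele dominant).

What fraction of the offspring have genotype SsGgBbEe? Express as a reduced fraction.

SsGgBBEe gametes: SGBE×2, SGBe×2, SgBE×2, SgBe×2, sGBE×2, sGBe×2, sgBE×2, sgBe×2
ssGGBbee gametes: sGBe×8, sGbe×8
SsGgBBEe×ssGGBbee grid (16·16=256): SsGGBBEe=16 SsGGBBee=16 SsGGBbEe=16 SsGGBbee=16 SsGgBBEe=16 SsGgBBee=16 SsGgBbEe=16 SsGgBbee=16 ssGGBBEe=16 ssGGBBee=16 ssGGBbEe=16 ssGGBbee=16 ssGgBBEe=16 ssGgBBee=16 ssGgBbEe=16 ssGgBbee=16
SsGgBbEe hits 16/256; gcd=16; 16÷16/256÷16 = 1/16

P(SsGgBbEe) = 1/16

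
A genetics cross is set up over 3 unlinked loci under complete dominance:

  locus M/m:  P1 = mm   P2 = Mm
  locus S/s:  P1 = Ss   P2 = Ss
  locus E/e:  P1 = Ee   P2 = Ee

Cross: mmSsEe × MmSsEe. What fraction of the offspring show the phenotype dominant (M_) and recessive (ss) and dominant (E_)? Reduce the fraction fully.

mmSsEe gametes: mSE×2, mSe×2, msE×2, mse×2
MmSsEe gametes: MSE×1, MSe×1, MsE×1, Mse×1, mSE×1, mSe×1, msE×1, mse×1
mmSsEe×MmSsEe grid (8·8=64): MmSSEE=2 MmSSEe=4 MmSSee=2 MmSsEE=4 MmSsEe=8 MmSsee=4 MmssEE=2 MmssEe=4 Mmssee=2 mmSSEE=2 mmSSEe=4 mmSSee=2 mmSsEE=4 mmSsEe=8 mmSsee=4 mmssEE=2 mmssEe=4 mmssee=2
M_ ss E_ hits 6/64; gcd=2; 6÷2/64÷2 = 3/32

P(M_ ss E_) = 3/32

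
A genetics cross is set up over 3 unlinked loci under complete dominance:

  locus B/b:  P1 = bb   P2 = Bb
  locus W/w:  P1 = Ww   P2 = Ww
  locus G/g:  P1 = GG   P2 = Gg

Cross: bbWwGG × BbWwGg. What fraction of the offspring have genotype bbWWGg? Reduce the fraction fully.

bbWwGG gametes: bWG×4, bwG×4
BbWwGg gametes: BWG×1, BWg×1, BwG×1, Bwg×1, bWG×1, bWg×1, bwG×1, bwg×1
bbWwGG×BbWwGg grid (8·8=64): BbWWGG=4 BbWWGg=4 BbWwGG=8 BbWwGg=8 BbwwGG=4 BbwwGg=4 bbWWGG=4 bbWWGg=4 bbWwGG=8 bbWwGg=8 bbwwGG=4 bbwwGg=4
bbWWGg hits 4/64; gcd=4; 4÷4/64÷4 = 1/16

P(bbWWGg) = 1/16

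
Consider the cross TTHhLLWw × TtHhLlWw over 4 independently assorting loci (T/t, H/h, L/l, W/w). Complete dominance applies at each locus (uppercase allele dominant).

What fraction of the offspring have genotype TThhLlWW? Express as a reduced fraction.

TTHhLLWw gametes: THLW×4, THLw×4, ThLW×4, ThLw×4
TtHhLlWw gametes: THLW×1, THLw×1, THlW×1, THlw×1, ThLW×1, ThLw×1, ThlW×1, Thlw×1, tHLW×1, tHLw×1, tHlW×1, tHlw×1, thLW×1, thLw×1, thlW×1, thlw×1
TTHhLLWw×TtHhLlWw grid (16·16=256): TTHHLLWW=4 TTHHLLWw=8 TTHHLLww=4 TTHHLlWW=4 TTHHLlWw=8 TTHHLlww=4 TTHhLLWW=8 TTHhLLWw=16 TTHhLLww=8 TTHhLlWW=8 TTHhLlWw=16 TTHhLlww=8 TThhLLWW=4 TThhLLWw=8 TThhLLww=4 TThhLlWW=4 TThhLlWw=8 TThhLlww=4 TtHHLLWW=4 TtHHLLWw=8 TtHHLLww=4 TtHHLlWW=4 TtHHLlWw=8 TtHHLlww=4 TtHhLLWW=8 TtHhLLWw=16 TtHhLLww=8 TtHhLlWW=8 TtHhLlWw=16 TtHhLlww=8 TthhLLWW=4 TthhLLWw=8 TthhLLww=4 TthhLlWW=4 TthhLlWw=8 TthhLlww=4
TThhLlWW hits 4/256; gcd=4; 4÷4/256÷4 = 1/64

P(TThhLlWW) = 1/64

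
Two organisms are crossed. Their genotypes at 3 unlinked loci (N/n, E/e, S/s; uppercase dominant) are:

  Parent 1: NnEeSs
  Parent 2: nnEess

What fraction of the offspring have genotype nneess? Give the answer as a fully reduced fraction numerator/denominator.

P(nneess) = 1/16

NnEeSs gametes: NES×1, NEs×1, NeS×1, Nes×1, nES×1, nEs×1, neS×1, nes×1
nnEess gametes: nEs×4, nes×4
NnEeSs×nnEess grid (8·8=64): NnEESs=4 NnEEss=4 NnEeSs=8 NnEess=8 NneeSs=4 Nneess=4 nnEESs=4 nnEEss=4 nnEeSs=8 nnEess=8 nneeSs=4 nneess=4
nneess hits 4/64; gcd=4; 4÷4/64÷4 = 1/16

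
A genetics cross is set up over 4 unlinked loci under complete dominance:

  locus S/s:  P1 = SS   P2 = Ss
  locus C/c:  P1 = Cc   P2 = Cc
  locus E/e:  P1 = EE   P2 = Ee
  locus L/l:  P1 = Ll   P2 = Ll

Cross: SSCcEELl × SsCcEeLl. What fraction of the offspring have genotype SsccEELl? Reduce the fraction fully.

SSCcEELl gametes: SCEL×4, SCEl×4, ScEL×4, ScEl×4
SsCcEeLl gametes: SCEL×1, SCEl×1, SCeL×1, SCel×1, ScEL×1, ScEl×1, SceL×1, Scel×1, sCEL×1, sCEl×1, sCeL×1, sCel×1, scEL×1, scEl×1, sceL×1, scel×1
SSCcEELl×SsCcEeLl grid (16·16=256): SSCCEELL=4 SSCCEELl=8 SSCCEEll=4 SSCCEeLL=4 SSCCEeLl=8 SSCCEell=4 SSCcEELL=8 SSCcEELl=16 SSCcEEll=8 SSCcEeLL=8 SSCcEeLl=16 SSCcEell=8 SSccEELL=4 SSccEELl=8 SSccEEll=4 SSccEeLL=4 SSccEeLl=8 SSccEell=4 SsCCEELL=4 SsCCEELl=8 SsCCEEll=4 SsCCEeLL=4 SsCCEeLl=8 SsCCEell=4 SsCcEELL=8 SsCcEELl=16 SsCcEEll=8 SsCcEeLL=8 SsCcEeLl=16 SsCcEell=8 SsccEELL=4 SsccEELl=8 SsccEEll=4 SsccEeLL=4 SsccEeLl=8 SsccEell=4
SsccEELl hits 8/256; gcd=8; 8÷8/256÷8 = 1/32

P(SsccEELl) = 1/32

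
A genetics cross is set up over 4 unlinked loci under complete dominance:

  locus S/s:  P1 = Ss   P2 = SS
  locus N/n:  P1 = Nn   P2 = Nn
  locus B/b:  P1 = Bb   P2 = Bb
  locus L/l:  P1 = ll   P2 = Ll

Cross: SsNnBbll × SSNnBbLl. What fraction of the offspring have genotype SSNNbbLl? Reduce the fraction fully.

P(SSNNbbLl) = 1/64

SsNnBbll gametes: SNBl×2, SNbl×2, SnBl×2, Snbl×2, sNBl×2, sNbl×2, snBl×2, snbl×2
SSNnBbLl gametes: SNBL×2, SNBl×2, SNbL×2, SNbl×2, SnBL×2, SnBl×2, SnbL×2, Snbl×2
SsNnBbll×SSNnBbLl grid (16·16=256): SSNNBBLl=4 SSNNBBll=4 SSNNBbLl=8 SSNNBbll=8 SSNNbbLl=4 SSNNbbll=4 SSNnBBLl=8 SSNnBBll=8 SSNnBbLl=16 SSNnBbll=16 SSNnbbLl=8 SSNnbbll=8 SSnnBBLl=4 SSnnBBll=4 SSnnBbLl=8 SSnnBbll=8 SSnnbbLl=4 SSnnbbll=4 SsNNBBLl=4 SsNNBBll=4 SsNNBbLl=8 SsNNBbll=8 SsNNbbLl=4 SsNNbbll=4 SsNnBBLl=8 SsNnBBll=8 SsNnBbLl=16 SsNnBbll=16 SsNnbbLl=8 SsNnbbll=8 SsnnBBLl=4 SsnnBBll=4 SsnnBbLl=8 SsnnBbll=8 SsnnbbLl=4 Ssnnbbll=4
SSNNbbLl hits 4/256; gcd=4; 4÷4/256÷4 = 1/64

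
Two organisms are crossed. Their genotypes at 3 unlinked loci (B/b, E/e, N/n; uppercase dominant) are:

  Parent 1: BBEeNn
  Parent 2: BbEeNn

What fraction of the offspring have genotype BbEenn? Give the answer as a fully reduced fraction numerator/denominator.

BBEeNn gametes: BEN×2, BEn×2, BeN×2, Ben×2
BbEeNn gametes: BEN×1, BEn×1, BeN×1, Ben×1, bEN×1, bEn×1, beN×1, ben×1
BBEeNn×BbEeNn grid (8·8=64): BBEENN=2 BBEENn=4 BBEEnn=2 BBEeNN=4 BBEeNn=8 BBEenn=4 BBeeNN=2 BBeeNn=4 BBeenn=2 BbEENN=2 BbEENn=4 BbEEnn=2 BbEeNN=4 BbEeNn=8 BbEenn=4 BbeeNN=2 BbeeNn=4 Bbeenn=2
BbEenn hits 4/64; gcd=4; 4÷4/64÷4 = 1/16

P(BbEenn) = 1/16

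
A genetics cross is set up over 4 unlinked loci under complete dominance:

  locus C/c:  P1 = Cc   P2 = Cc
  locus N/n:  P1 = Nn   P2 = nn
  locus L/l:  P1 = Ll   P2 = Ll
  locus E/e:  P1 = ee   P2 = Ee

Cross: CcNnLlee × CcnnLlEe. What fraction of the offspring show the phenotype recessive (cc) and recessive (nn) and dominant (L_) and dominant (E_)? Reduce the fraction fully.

P(cc nn L_ E_) = 3/64

CcNnLlee gametes: CNLe×2, CNle×2, CnLe×2, Cnle×2, cNLe×2, cNle×2, cnLe×2, cnle×2
CcnnLlEe gametes: CnLE×2, CnLe×2, CnlE×2, Cnle×2, cnLE×2, cnLe×2, cnlE×2, cnle×2
CcNnLlee×CcnnLlEe grid (16·16=256): CCNnLLEe=4 CCNnLLee=4 CCNnLlEe=8 CCNnLlee=8 CCNnllEe=4 CCNnllee=4 CCnnLLEe=4 CCnnLLee=4 CCnnLlEe=8 CCnnLlee=8 CCnnllEe=4 CCnnllee=4 CcNnLLEe=8 CcNnLLee=8 CcNnLlEe=16 CcNnLlee=16 CcNnllEe=8 CcNnllee=8 CcnnLLEe=8 CcnnLLee=8 CcnnLlEe=16 CcnnLlee=16 CcnnllEe=8 Ccnnllee=8 ccNnLLEe=4 ccNnLLee=4 ccNnLlEe=8 ccNnLlee=8 ccNnllEe=4 ccNnllee=4 ccnnLLEe=4 ccnnLLee=4 ccnnLlEe=8 ccnnLlee=8 ccnnllEe=4 ccnnllee=4
cc nn L_ E_ hits 12/256; gcd=4; 12÷4/256÷4 = 3/64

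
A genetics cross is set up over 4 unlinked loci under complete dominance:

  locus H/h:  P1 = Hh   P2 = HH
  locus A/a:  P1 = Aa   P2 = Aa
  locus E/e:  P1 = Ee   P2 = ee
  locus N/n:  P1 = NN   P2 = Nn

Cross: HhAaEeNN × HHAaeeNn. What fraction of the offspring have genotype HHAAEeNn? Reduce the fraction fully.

P(HHAAEeNn) = 1/32

HhAaEeNN gametes: HAEN×2, HAeN×2, HaEN×2, HaeN×2, hAEN×2, hAeN×2, haEN×2, haeN×2
HHAaeeNn gametes: HAeN×4, HAen×4, HaeN×4, Haen×4
HhAaEeNN×HHAaeeNn grid (16·16=256): HHAAEeNN=8 HHAAEeNn=8 HHAAeeNN=8 HHAAeeNn=8 HHAaEeNN=16 HHAaEeNn=16 HHAaeeNN=16 HHAaeeNn=16 HHaaEeNN=8 HHaaEeNn=8 HHaaeeNN=8 HHaaeeNn=8 HhAAEeNN=8 HhAAEeNn=8 HhAAeeNN=8 HhAAeeNn=8 HhAaEeNN=16 HhAaEeNn=16 HhAaeeNN=16 HhAaeeNn=16 HhaaEeNN=8 HhaaEeNn=8 HhaaeeNN=8 HhaaeeNn=8
HHAAEeNn hits 8/256; gcd=8; 8÷8/256÷8 = 1/32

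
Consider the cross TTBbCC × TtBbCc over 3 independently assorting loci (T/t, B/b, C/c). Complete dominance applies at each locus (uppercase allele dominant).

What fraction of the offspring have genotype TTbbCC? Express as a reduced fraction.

P(TTbbCC) = 1/16

TTBbCC gametes: TBC×4, TbC×4
TtBbCc gametes: TBC×1, TBc×1, TbC×1, Tbc×1, tBC×1, tBc×1, tbC×1, tbc×1
TTBbCC×TtBbCc grid (8·8=64): TTBBCC=4 TTBBCc=4 TTBbCC=8 TTBbCc=8 TTbbCC=4 TTbbCc=4 TtBBCC=4 TtBBCc=4 TtBbCC=8 TtBbCc=8 TtbbCC=4 TtbbCc=4
TTbbCC hits 4/64; gcd=4; 4÷4/64÷4 = 1/16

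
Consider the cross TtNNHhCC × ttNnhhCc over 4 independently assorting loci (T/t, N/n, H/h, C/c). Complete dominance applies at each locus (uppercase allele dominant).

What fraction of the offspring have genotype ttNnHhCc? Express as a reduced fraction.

TtNNHhCC gametes: TNHC×4, TNhC×4, tNHC×4, tNhC×4
ttNnhhCc gametes: tNhC×4, tNhc×4, tnhC×4, tnhc×4
TtNNHhCC×ttNnhhCc grid (16·16=256): TtNNHhCC=16 TtNNHhCc=16 TtNNhhCC=16 TtNNhhCc=16 TtNnHhCC=16 TtNnHhCc=16 TtNnhhCC=16 TtNnhhCc=16 ttNNHhCC=16 ttNNHhCc=16 ttNNhhCC=16 ttNNhhCc=16 ttNnHhCC=16 ttNnHhCc=16 ttNnhhCC=16 ttNnhhCc=16
ttNnHhCc hits 16/256; gcd=16; 16÷16/256÷16 = 1/16

P(ttNnHhCc) = 1/16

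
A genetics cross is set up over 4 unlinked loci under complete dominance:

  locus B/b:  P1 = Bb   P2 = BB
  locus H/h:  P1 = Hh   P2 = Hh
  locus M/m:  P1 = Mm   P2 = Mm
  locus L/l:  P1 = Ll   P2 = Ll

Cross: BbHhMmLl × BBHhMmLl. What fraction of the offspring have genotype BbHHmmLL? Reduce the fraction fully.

P(BbHHmmLL) = 1/128

BbHhMmLl gametes: BHML×1, BHMl×1, BHmL×1, BHml×1, BhML×1, BhMl×1, BhmL×1, Bhml×1, bHML×1, bHMl×1, bHmL×1, bHml×1, bhML×1, bhMl×1, bhmL×1, bhml×1
BBHhMmLl gametes: BHML×2, BHMl×2, BHmL×2, BHml×2, BhML×2, BhMl×2, BhmL×2, Bhml×2
BbHhMmLl×BBHhMmLl grid (16·16=256): BBHHMMLL=2 BBHHMMLl=4 BBHHMMll=2 BBHHMmLL=4 BBHHMmLl=8 BBHHMmll=4 BBHHmmLL=2 BBHHmmLl=4 BBHHmmll=2 BBHhMMLL=4 BBHhMMLl=8 BBHhMMll=4 BBHhMmLL=8 BBHhMmLl=16 BBHhMmll=8 BBHhmmLL=4 BBHhmmLl=8 BBHhmmll=4 BBhhMMLL=2 BBhhMMLl=4 BBhhMMll=2 BBhhMmLL=4 BBhhMmLl=8 BBhhMmll=4 BBhhmmLL=2 BBhhmmLl=4 BBhhmmll=2 BbHHMMLL=2 BbHHMMLl=4 BbHHMMll=2 BbHHMmLL=4 BbHHMmLl=8 BbHHMmll=4 BbHHmmLL=2 BbHHmmLl=4 BbHHmmll=2 BbHhMMLL=4 BbHhMMLl=8 BbHhMMll=4 BbHhMmLL=8 BbHhMmLl=16 BbHhMmll=8 BbHhmmLL=4 BbHhmmLl=8 BbHhmmll=4 BbhhMMLL=2 BbhhMMLl=4 BbhhMMll=2 BbhhMmLL=4 BbhhMmLl=8 BbhhMmll=4 BbhhmmLL=2 BbhhmmLl=4 Bbhhmmll=2
BbHHmmLL hits 2/256; gcd=2; 2÷2/256÷2 = 1/128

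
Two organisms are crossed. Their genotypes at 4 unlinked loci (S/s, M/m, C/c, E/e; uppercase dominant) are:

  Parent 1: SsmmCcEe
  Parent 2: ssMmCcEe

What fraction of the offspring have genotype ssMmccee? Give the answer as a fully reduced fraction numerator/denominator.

SsmmCcEe gametes: SmCE×2, SmCe×2, SmcE×2, Smce×2, smCE×2, smCe×2, smcE×2, smce×2
ssMmCcEe gametes: sMCE×2, sMCe×2, sMcE×2, sMce×2, smCE×2, smCe×2, smcE×2, smce×2
SsmmCcEe×ssMmCcEe grid (16·16=256): SsMmCCEE=4 SsMmCCEe=8 SsMmCCee=4 SsMmCcEE=8 SsMmCcEe=16 SsMmCcee=8 SsMmccEE=4 SsMmccEe=8 SsMmccee=4 SsmmCCEE=4 SsmmCCEe=8 SsmmCCee=4 SsmmCcEE=8 SsmmCcEe=16 SsmmCcee=8 SsmmccEE=4 SsmmccEe=8 Ssmmccee=4 ssMmCCEE=4 ssMmCCEe=8 ssMmCCee=4 ssMmCcEE=8 ssMmCcEe=16 ssMmCcee=8 ssMmccEE=4 ssMmccEe=8 ssMmccee=4 ssmmCCEE=4 ssmmCCEe=8 ssmmCCee=4 ssmmCcEE=8 ssmmCcEe=16 ssmmCcee=8 ssmmccEE=4 ssmmccEe=8 ssmmccee=4
ssMmccee hits 4/256; gcd=4; 4÷4/256÷4 = 1/64

P(ssMmccee) = 1/64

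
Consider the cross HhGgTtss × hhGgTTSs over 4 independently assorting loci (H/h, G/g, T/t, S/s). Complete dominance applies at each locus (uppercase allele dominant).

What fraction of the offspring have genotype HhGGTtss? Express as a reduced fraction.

P(HhGGTtss) = 1/32

HhGgTtss gametes: HGTs×2, HGts×2, HgTs×2, Hgts×2, hGTs×2, hGts×2, hgTs×2, hgts×2
hhGgTTSs gametes: hGTS×4, hGTs×4, hgTS×4, hgTs×4
HhGgTtss×hhGgTTSs grid (16·16=256): HhGGTTSs=8 HhGGTTss=8 HhGGTtSs=8 HhGGTtss=8 HhGgTTSs=16 HhGgTTss=16 HhGgTtSs=16 HhGgTtss=16 HhggTTSs=8 HhggTTss=8 HhggTtSs=8 HhggTtss=8 hhGGTTSs=8 hhGGTTss=8 hhGGTtSs=8 hhGGTtss=8 hhGgTTSs=16 hhGgTTss=16 hhGgTtSs=16 hhGgTtss=16 hhggTTSs=8 hhggTTss=8 hhggTtSs=8 hhggTtss=8
HhGGTtss hits 8/256; gcd=8; 8÷8/256÷8 = 1/32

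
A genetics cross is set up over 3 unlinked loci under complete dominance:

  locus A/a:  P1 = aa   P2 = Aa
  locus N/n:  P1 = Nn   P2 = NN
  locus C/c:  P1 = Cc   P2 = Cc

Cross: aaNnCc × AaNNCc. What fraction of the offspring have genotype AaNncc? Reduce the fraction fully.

aaNnCc gametes: aNC×2, aNc×2, anC×2, anc×2
AaNNCc gametes: ANC×2, ANc×2, aNC×2, aNc×2
aaNnCc×AaNNCc grid (8·8=64): AaNNCC=4 AaNNCc=8 AaNNcc=4 AaNnCC=4 AaNnCc=8 AaNncc=4 aaNNCC=4 aaNNCc=8 aaNNcc=4 aaNnCC=4 aaNnCc=8 aaNncc=4
AaNncc hits 4/64; gcd=4; 4÷4/64÷4 = 1/16

P(AaNncc) = 1/16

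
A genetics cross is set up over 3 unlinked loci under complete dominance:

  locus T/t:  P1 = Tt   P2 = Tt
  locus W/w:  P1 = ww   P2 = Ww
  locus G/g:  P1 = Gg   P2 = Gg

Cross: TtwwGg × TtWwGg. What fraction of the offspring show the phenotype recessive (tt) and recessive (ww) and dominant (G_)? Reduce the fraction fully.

P(tt ww G_) = 3/32

TtwwGg gametes: TwG×2, Twg×2, twG×2, twg×2
TtWwGg gametes: TWG×1, TWg×1, TwG×1, Twg×1, tWG×1, tWg×1, twG×1, twg×1
TtwwGg×TtWwGg grid (8·8=64): TTWwGG=2 TTWwGg=4 TTWwgg=2 TTwwGG=2 TTwwGg=4 TTwwgg=2 TtWwGG=4 TtWwGg=8 TtWwgg=4 TtwwGG=4 TtwwGg=8 Ttwwgg=4 ttWwGG=2 ttWwGg=4 ttWwgg=2 ttwwGG=2 ttwwGg=4 ttwwgg=2
tt ww G_ hits 6/64; gcd=2; 6÷2/64÷2 = 3/32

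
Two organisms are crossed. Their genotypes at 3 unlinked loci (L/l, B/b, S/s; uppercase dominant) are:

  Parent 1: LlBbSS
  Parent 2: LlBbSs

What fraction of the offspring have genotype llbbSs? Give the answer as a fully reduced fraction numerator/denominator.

P(llbbSs) = 1/32

LlBbSS gametes: LBS×2, LbS×2, lBS×2, lbS×2
LlBbSs gametes: LBS×1, LBs×1, LbS×1, Lbs×1, lBS×1, lBs×1, lbS×1, lbs×1
LlBbSS×LlBbSs grid (8·8=64): LLBBSS=2 LLBBSs=2 LLBbSS=4 LLBbSs=4 LLbbSS=2 LLbbSs=2 LlBBSS=4 LlBBSs=4 LlBbSS=8 LlBbSs=8 LlbbSS=4 LlbbSs=4 llBBSS=2 llBBSs=2 llBbSS=4 llBbSs=4 llbbSS=2 llbbSs=2
llbbSs hits 2/64; gcd=2; 2÷2/64÷2 = 1/32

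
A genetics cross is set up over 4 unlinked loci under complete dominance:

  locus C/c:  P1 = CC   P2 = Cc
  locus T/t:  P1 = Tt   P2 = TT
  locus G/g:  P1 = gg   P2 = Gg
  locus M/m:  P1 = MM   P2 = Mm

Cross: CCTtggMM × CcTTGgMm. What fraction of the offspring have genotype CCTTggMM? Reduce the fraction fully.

P(CCTTggMM) = 1/16

CCTtggMM gametes: CTgM×8, CtgM×8
CcTTGgMm gametes: CTGM×2, CTGm×2, CTgM×2, CTgm×2, cTGM×2, cTGm×2, cTgM×2, cTgm×2
CCTtggMM×CcTTGgMm grid (16·16=256): CCTTGgMM=16 CCTTGgMm=16 CCTTggMM=16 CCTTggMm=16 CCTtGgMM=16 CCTtGgMm=16 CCTtggMM=16 CCTtggMm=16 CcTTGgMM=16 CcTTGgMm=16 CcTTggMM=16 CcTTggMm=16 CcTtGgMM=16 CcTtGgMm=16 CcTtggMM=16 CcTtggMm=16
CCTTggMM hits 16/256; gcd=16; 16÷16/256÷16 = 1/16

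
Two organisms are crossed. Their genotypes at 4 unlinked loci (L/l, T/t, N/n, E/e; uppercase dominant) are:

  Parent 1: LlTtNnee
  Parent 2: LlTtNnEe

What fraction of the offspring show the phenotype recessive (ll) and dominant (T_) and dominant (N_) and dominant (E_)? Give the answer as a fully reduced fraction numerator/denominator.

LlTtNnee gametes: LTNe×2, LTne×2, LtNe×2, Ltne×2, lTNe×2, lTne×2, ltNe×2, ltne×2
LlTtNnEe gametes: LTNE×1, LTNe×1, LTnE×1, LTne×1, LtNE×1, LtNe×1, LtnE×1, Ltne×1, lTNE×1, lTNe×1, lTnE×1, lTne×1, ltNE×1, ltNe×1, ltnE×1, ltne×1
LlTtNnee×LlTtNnEe grid (16·16=256): LLTTNNEe=2 LLTTNNee=2 LLTTNnEe=4 LLTTNnee=4 LLTTnnEe=2 LLTTnnee=2 LLTtNNEe=4 LLTtNNee=4 LLTtNnEe=8 LLTtNnee=8 LLTtnnEe=4 LLTtnnee=4 LLttNNEe=2 LLttNNee=2 LLttNnEe=4 LLttNnee=4 LLttnnEe=2 LLttnnee=2 LlTTNNEe=4 LlTTNNee=4 LlTTNnEe=8 LlTTNnee=8 LlTTnnEe=4 LlTTnnee=4 LlTtNNEe=8 LlTtNNee=8 LlTtNnEe=16 LlTtNnee=16 LlTtnnEe=8 LlTtnnee=8 LlttNNEe=4 LlttNNee=4 LlttNnEe=8 LlttNnee=8 LlttnnEe=4 Llttnnee=4 llTTNNEe=2 llTTNNee=2 llTTNnEe=4 llTTNnee=4 llTTnnEe=2 llTTnnee=2 llTtNNEe=4 llTtNNee=4 llTtNnEe=8 llTtNnee=8 llTtnnEe=4 llTtnnee=4 llttNNEe=2 llttNNee=2 llttNnEe=4 llttNnee=4 llttnnEe=2 llttnnee=2
ll T_ N_ E_ hits 18/256; gcd=2; 18÷2/256÷2 = 9/128

P(ll T_ N_ E_) = 9/128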